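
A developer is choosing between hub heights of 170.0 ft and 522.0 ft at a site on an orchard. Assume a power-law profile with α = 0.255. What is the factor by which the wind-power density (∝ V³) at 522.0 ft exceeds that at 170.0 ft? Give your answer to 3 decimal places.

Speed ratio: V_B/V_A = (z_B/z_A)^α = (522.0/170.0)^0.255 = (3.0706)^0.255 = 1.33119
Power-density ratio: P_B/P_A = (V_B/V_A)³ = (1.33119)³ = 2.35898

2.359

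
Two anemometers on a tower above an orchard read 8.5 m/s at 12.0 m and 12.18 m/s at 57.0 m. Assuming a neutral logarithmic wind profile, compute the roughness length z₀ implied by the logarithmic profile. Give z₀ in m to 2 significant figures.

z₀ ≈ 0.33 m

Log law: V(z) ∝ ln(z/z₀). With r = V₁/V₂ = 8.5/12.18 = 0.69787,
r · ln(z₂/z₀) = ln(z₁/z₀) ⇒ ln z₀ = (ln z₁ − r·ln z₂)/(1 − r)
ln z₀ = (2.48491 − 0.69787×4.04305) / 0.30213 = -1.1141
z₀ = exp(-1.1141) = 0.3282 m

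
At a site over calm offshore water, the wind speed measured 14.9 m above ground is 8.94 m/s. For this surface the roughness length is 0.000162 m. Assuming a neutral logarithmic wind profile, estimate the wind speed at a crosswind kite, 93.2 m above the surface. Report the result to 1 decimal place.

10.4 m/s

Log law: V(z) ∝ ln(z/z₀), so V₂/V₁ = ln(z₂/z₀) / ln(z₁/z₀).
ln(93.2/0.000162) = 13.2627, ln(14.9/0.000162) = 11.4293
V₂ = 8.94 × 13.2627/11.4293 = 8.94 × 1.1604 = 10.3741 m/s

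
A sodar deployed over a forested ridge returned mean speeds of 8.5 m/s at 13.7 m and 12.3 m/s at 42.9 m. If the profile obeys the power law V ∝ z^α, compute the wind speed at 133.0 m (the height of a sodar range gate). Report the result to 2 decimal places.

First find α: α = ln(V₂/V₁)/ln(z₂/z₁) = ln(12.3/8.5)/ln(42.9/13.7) = 0.36953/1.14148 = 0.3237
Extrapolate from 42.9 m to 133.0 m: V₃ = 12.3 × (133.0/42.9)^0.3237 = 12.3 × 1.4424 = 17.7413 m/s

17.74 m/s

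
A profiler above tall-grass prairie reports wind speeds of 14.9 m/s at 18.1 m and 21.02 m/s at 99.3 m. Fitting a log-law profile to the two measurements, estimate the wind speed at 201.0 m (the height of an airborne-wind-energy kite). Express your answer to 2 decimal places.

Log law: V ∝ ln(z/z₀). From the pair, with r = V₁/V₂ = 0.70885,
ln z₀ = (ln z₁ − r·ln z₂)/(1 − r) = (2.8959 − 0.70885×4.5981)/0.29115 = -1.2484 → z₀ = 0.2870 m
V₃ = V₁ · ln(z₃/z₀)/ln(z₁/z₀) = 14.9 × 6.5517/4.1443 = 23.5552 m/s

23.56 m/s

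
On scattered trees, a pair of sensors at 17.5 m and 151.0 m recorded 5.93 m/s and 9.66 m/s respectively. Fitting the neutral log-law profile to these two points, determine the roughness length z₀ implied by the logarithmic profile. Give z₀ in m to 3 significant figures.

z₀ ≈ 0.569 m

Log law: V(z) ∝ ln(z/z₀). With r = V₁/V₂ = 5.93/9.66 = 0.61387,
r · ln(z₂/z₀) = ln(z₁/z₀) ⇒ ln z₀ = (ln z₁ − r·ln z₂)/(1 − r)
ln z₀ = (2.86220 − 0.61387×5.01728) / 0.38613 = -0.5640
z₀ = exp(-0.5640) = 0.5689 m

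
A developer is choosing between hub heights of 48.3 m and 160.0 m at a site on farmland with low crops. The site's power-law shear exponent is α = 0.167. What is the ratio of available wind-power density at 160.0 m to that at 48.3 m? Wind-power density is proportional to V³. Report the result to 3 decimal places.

1.822

Speed ratio: V_B/V_A = (z_B/z_A)^α = (160.0/48.3)^0.167 = (3.3126)^0.167 = 1.22143
Power-density ratio: P_B/P_A = (V_B/V_A)³ = (1.22143)³ = 1.82224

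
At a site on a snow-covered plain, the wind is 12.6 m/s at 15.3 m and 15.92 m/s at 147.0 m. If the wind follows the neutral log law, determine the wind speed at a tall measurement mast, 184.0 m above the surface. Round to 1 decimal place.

16.2 m/s

Log law: V ∝ ln(z/z₀). From the pair, with r = V₁/V₂ = 0.79146,
ln z₀ = (ln z₁ − r·ln z₂)/(1 − r) = (2.7279 − 0.79146×4.9904)/0.20854 = -5.8590 → z₀ = 0.002854 m
V₃ = V₁ · ln(z₃/z₀)/ln(z₁/z₀) = 12.6 × 11.0740/8.5869 = 16.2494 m/s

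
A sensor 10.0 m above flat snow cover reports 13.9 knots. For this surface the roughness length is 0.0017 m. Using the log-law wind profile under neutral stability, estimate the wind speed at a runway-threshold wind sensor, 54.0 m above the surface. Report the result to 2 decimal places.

16.60 knots

Log law: V(z) ∝ ln(z/z₀), so V₂/V₁ = ln(z₂/z₀) / ln(z₁/z₀).
ln(54.0/0.0017) = 10.3661, ln(10.0/0.0017) = 8.6797
V₂ = 13.9 × 10.3661/8.6797 = 13.9 × 1.1943 = 16.6007 knots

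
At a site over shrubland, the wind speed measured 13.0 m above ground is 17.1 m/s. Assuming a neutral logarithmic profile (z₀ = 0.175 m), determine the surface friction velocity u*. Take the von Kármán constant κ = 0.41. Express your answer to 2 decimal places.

Log law: V(z) = (u*/κ) · ln(z/z₀) ⇒ u* = κ · V / ln(z/z₀)
u* = 0.41 × 17.1 / ln(13.0/0.175) = 0.41 × 17.1 / 4.3079
   = 7.0110 / 4.3079 = 1.6275 m/s

u* ≈ 1.63 m/s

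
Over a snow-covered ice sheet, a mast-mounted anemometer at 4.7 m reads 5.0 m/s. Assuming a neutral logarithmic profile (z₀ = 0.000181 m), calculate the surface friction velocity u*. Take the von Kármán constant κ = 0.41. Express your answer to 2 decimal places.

Log law: V(z) = (u*/κ) · ln(z/z₀) ⇒ u* = κ · V / ln(z/z₀)
u* = 0.41 × 5.0 / ln(4.7/0.000181) = 0.41 × 5.0 / 10.1646
   = 2.0500 / 10.1646 = 0.2017 m/s

u* ≈ 0.20 m/s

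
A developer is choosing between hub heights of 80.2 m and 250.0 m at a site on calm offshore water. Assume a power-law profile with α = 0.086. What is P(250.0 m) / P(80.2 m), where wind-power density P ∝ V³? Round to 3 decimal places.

Speed ratio: V_B/V_A = (z_B/z_A)^α = (250.0/80.2)^0.086 = (3.1172)^0.086 = 1.10272
Power-density ratio: P_B/P_A = (V_B/V_A)³ = (1.10272)³ = 1.34089

1.341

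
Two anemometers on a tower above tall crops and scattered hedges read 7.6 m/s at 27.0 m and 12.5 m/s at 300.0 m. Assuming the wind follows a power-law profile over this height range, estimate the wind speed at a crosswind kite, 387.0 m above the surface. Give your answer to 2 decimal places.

13.18 m/s

First find α: α = ln(V₂/V₁)/ln(z₂/z₁) = ln(12.5/7.6)/ln(300.0/27.0) = 0.49758/2.40795 = 0.2066
Extrapolate from 300.0 m to 387.0 m: V₃ = 12.5 × (387.0/300.0)^0.2066 = 12.5 × 1.0540 = 13.1754 m/s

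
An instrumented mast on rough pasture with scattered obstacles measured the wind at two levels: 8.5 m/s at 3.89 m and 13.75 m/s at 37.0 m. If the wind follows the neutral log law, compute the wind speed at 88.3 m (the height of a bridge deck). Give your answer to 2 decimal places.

15.78 m/s

Log law: V ∝ ln(z/z₀). From the pair, with r = V₁/V₂ = 0.61818,
ln z₀ = (ln z₁ − r·ln z₂)/(1 − r) = (1.3584 − 0.61818×3.6109)/0.38182 = -2.2885 → z₀ = 0.1014 m
V₃ = V₁ · ln(z₃/z₀)/ln(z₁/z₀) = 8.5 × 6.7692/3.6469 = 15.7773 m/s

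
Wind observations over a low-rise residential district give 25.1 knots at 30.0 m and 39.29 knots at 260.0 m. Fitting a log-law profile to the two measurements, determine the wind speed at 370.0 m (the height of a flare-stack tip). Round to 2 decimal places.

Log law: V ∝ ln(z/z₀). From the pair, with r = V₁/V₂ = 0.63884,
ln z₀ = (ln z₁ − r·ln z₂)/(1 − r) = (3.4012 − 0.63884×5.5607)/0.36116 = -0.4186 → z₀ = 0.6580 m
V₃ = V₁ · ln(z₃/z₀)/ln(z₁/z₀) = 25.1 × 6.3321/3.8198 = 41.6084 knots

41.61 knots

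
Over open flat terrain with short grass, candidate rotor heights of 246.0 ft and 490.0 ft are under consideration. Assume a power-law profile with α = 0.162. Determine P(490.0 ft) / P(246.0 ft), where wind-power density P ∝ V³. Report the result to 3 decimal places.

Speed ratio: V_B/V_A = (z_B/z_A)^α = (490.0/246.0)^0.162 = (1.9919)^0.162 = 1.11810
Power-density ratio: P_B/P_A = (V_B/V_A)³ = (1.11810)³ = 1.39779

1.398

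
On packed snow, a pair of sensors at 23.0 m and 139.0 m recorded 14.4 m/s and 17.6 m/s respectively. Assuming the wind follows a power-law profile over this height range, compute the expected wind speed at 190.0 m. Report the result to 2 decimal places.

18.22 m/s

First find α: α = ln(V₂/V₁)/ln(z₂/z₁) = ln(17.6/14.4)/ln(139.0/23.0) = 0.20067/1.79898 = 0.1115
Extrapolate from 139.0 m to 190.0 m: V₃ = 17.6 × (190.0/139.0)^0.1115 = 17.6 × 1.0355 = 18.2244 m/s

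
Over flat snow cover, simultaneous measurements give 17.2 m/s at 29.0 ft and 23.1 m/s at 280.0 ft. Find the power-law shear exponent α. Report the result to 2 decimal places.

Power law: V₂/V₁ = (z₂/z₁)^α ⇒ α = ln(V₂/V₁) / ln(z₂/z₁)
α = ln(23.1/17.2) / ln(280.0/29.0) = ln(1.3430) / ln(9.6552)
  = 0.29492 / 2.26749 = 0.13007

α ≈ 0.13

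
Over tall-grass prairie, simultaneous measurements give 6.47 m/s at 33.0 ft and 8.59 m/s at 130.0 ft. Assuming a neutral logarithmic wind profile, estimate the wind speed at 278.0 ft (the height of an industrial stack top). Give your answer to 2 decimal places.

9.77 m/s

Log law: V ∝ ln(z/z₀). From the pair, with r = V₁/V₂ = 0.75320,
ln z₀ = (ln z₁ − r·ln z₂)/(1 − r) = (3.4965 − 0.75320×4.8675)/0.24680 = -0.6877 → z₀ = 0.5027 ft
V₃ = V₁ · ln(z₃/z₀)/ln(z₁/z₀) = 6.47 × 6.3153/4.1842 = 9.7653 m/s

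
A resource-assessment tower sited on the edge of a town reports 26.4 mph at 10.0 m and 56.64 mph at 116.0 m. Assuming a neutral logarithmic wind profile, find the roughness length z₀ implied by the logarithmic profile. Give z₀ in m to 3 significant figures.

Log law: V(z) ∝ ln(z/z₀). With r = V₁/V₂ = 26.4/56.64 = 0.46610,
r · ln(z₂/z₀) = ln(z₁/z₀) ⇒ ln z₀ = (ln z₁ − r·ln z₂)/(1 − r)
ln z₀ = (2.30259 − 0.46610×4.75359) / 0.53390 = 0.1628
z₀ = exp(0.1628) = 1.177 m

z₀ ≈ 1.18 m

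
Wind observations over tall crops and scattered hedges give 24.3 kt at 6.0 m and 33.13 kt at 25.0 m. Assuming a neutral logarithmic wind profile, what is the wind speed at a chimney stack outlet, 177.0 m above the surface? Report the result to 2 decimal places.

45.24 kt

Log law: V ∝ ln(z/z₀). From the pair, with r = V₁/V₂ = 0.73347,
ln z₀ = (ln z₁ − r·ln z₂)/(1 − r) = (1.7918 − 0.73347×3.2189)/0.26653 = -2.1356 → z₀ = 0.1182 m
V₃ = V₁ · ln(z₃/z₀)/ln(z₁/z₀) = 24.3 × 7.3118/3.9274 = 45.2402 kt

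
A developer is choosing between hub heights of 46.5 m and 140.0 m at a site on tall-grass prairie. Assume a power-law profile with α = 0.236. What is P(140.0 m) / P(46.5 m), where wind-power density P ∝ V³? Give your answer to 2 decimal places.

Speed ratio: V_B/V_A = (z_B/z_A)^α = (140.0/46.5)^0.236 = (3.0108)^0.236 = 1.29708
Power-density ratio: P_B/P_A = (V_B/V_A)³ = (1.29708)³ = 2.18224

2.18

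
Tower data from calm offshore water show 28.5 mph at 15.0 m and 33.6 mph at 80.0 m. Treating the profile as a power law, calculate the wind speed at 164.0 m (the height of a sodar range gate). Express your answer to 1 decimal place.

36.1 mph

First find α: α = ln(V₂/V₁)/ln(z₂/z₁) = ln(33.6/28.5)/ln(80.0/15.0) = 0.16462/1.67398 = 0.0983
Extrapolate from 80.0 m to 164.0 m: V₃ = 33.6 × (164.0/80.0)^0.0983 = 33.6 × 1.0731 = 36.0577 mph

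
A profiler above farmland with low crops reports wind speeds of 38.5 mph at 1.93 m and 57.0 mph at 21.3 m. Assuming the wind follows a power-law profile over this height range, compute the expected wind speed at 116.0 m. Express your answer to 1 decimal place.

75.2 mph

First find α: α = ln(V₂/V₁)/ln(z₂/z₁) = ln(57.0/38.5)/ln(21.3/1.93) = 0.39239/2.40119 = 0.1634
Extrapolate from 21.3 m to 116.0 m: V₃ = 57.0 × (116.0/21.3)^0.1634 = 57.0 × 1.3191 = 75.1903 mph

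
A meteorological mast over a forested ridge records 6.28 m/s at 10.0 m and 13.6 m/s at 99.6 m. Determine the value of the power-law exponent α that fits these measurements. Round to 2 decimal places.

α ≈ 0.34

Power law: V₂/V₁ = (z₂/z₁)^α ⇒ α = ln(V₂/V₁) / ln(z₂/z₁)
α = ln(13.6/6.28) / ln(99.6/10.0) = ln(2.1656) / ln(9.9600)
  = 0.77270 / 2.29858 = 0.33616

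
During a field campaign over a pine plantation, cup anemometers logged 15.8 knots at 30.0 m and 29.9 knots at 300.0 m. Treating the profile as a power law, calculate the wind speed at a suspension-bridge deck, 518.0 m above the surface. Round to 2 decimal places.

34.78 knots

First find α: α = ln(V₂/V₁)/ln(z₂/z₁) = ln(29.9/15.8)/ln(300.0/30.0) = 0.63785/2.30259 = 0.2770
Extrapolate from 300.0 m to 518.0 m: V₃ = 29.9 × (518.0/300.0)^0.2770 = 29.9 × 1.1633 = 34.7841 knots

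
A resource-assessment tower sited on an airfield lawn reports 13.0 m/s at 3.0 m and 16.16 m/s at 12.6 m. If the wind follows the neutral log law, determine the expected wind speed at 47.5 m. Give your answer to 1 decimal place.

Log law: V ∝ ln(z/z₀). From the pair, with r = V₁/V₂ = 0.80446,
ln z₀ = (ln z₁ − r·ln z₂)/(1 − r) = (1.0986 − 0.80446×2.5337)/0.19554 = -4.8052 → z₀ = 0.008187 m
V₃ = V₁ · ln(z₃/z₀)/ln(z₁/z₀) = 13.0 × 8.6659/5.9038 = 19.0821 m/s

19.1 m/s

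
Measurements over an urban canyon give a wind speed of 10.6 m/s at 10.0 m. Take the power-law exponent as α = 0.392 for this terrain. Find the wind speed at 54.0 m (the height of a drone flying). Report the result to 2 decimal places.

20.53 m/s

Power-law profile: V₂ = V₁ · (z₂/z₁)^α
V₂ = 10.6 × (54.0/10.0)^0.392 = 10.6 × (5.4000)^0.392
    = 10.6 × 1.9369 = 20.5307 m/s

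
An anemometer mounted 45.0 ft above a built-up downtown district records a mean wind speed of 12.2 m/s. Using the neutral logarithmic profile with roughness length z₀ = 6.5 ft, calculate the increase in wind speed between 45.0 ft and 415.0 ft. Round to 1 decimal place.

14.0 m/s

Log law: V₂ = V₁ · ln(z₂/z₀)/ln(z₁/z₀) = 12.2 × 4.1565/1.9349 = 26.2081 m/s
ΔV = 26.2081 − 12.2 = 14.0081 m/s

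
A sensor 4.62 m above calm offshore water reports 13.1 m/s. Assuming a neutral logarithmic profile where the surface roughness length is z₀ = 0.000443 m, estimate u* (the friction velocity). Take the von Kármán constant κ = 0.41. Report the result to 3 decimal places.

Log law: V(z) = (u*/κ) · ln(z/z₀) ⇒ u* = κ · V / ln(z/z₀)
u* = 0.41 × 13.1 / ln(4.62/0.000443) = 0.41 × 13.1 / 9.2523
   = 5.3710 / 9.2523 = 0.5805 m/s

u* ≈ 0.581 m/s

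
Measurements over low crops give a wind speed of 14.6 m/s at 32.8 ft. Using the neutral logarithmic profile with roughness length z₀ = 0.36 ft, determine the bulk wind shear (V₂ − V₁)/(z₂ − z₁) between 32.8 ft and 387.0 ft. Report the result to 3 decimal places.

Log law: V₂ = V₁ · ln(z₂/z₀)/ln(z₁/z₀) = 14.6 × 6.9801/4.5121 = 22.5858 m/s
ΔV/Δz = (22.5858 − 14.6)/(387.0 − 32.8) = 7.9858/354.2000 = 0.02255 m/s/ft

0.023 m/s/ft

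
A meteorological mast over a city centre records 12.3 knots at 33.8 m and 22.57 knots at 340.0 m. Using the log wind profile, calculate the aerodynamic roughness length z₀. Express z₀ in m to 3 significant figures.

z₀ ≈ 2.13 m

Log law: V(z) ∝ ln(z/z₀). With r = V₁/V₂ = 12.3/22.57 = 0.54497,
r · ln(z₂/z₀) = ln(z₁/z₀) ⇒ ln z₀ = (ln z₁ − r·ln z₂)/(1 − r)
ln z₀ = (3.52046 − 0.54497×5.82895) / 0.45503 = 0.7557
z₀ = exp(0.7557) = 2.129 m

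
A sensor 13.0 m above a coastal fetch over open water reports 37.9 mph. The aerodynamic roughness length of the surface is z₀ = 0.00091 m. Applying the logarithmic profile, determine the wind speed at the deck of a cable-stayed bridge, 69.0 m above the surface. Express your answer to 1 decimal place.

Log law: V(z) ∝ ln(z/z₀), so V₂/V₁ = ln(z₂/z₀) / ln(z₁/z₀).
ln(69.0/0.00091) = 11.2362, ln(13.0/0.00091) = 9.5670
V₂ = 37.9 × 11.2362/9.5670 = 37.9 × 1.1745 = 44.5124 mph

44.5 mph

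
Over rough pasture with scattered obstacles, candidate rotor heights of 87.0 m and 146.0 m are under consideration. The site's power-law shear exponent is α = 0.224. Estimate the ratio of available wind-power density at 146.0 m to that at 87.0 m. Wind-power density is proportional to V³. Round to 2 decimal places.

Speed ratio: V_B/V_A = (z_B/z_A)^α = (146.0/87.0)^0.224 = (1.6782)^0.224 = 1.12296
Power-density ratio: P_B/P_A = (V_B/V_A)³ = (1.12296)³ = 1.41608

1.42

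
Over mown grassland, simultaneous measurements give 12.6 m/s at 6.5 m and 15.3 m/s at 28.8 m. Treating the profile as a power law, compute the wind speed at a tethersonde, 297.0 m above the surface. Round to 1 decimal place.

20.7 m/s

First find α: α = ln(V₂/V₁)/ln(z₂/z₁) = ln(15.3/12.6)/ln(28.8/6.5) = 0.19416/1.48857 = 0.1304
Extrapolate from 28.8 m to 297.0 m: V₃ = 15.3 × (297.0/28.8)^0.1304 = 15.3 × 1.3557 = 20.7427 m/s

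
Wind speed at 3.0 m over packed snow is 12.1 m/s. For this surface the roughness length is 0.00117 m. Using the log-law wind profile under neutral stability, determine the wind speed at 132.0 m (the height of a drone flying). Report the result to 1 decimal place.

Log law: V(z) ∝ ln(z/z₀), so V₂/V₁ = ln(z₂/z₀) / ln(z₁/z₀).
ln(132.0/0.00117) = 11.6336, ln(3.0/0.00117) = 7.8494
V₂ = 12.1 × 11.6336/7.8494 = 12.1 × 1.4821 = 17.9334 m/s

17.9 m/s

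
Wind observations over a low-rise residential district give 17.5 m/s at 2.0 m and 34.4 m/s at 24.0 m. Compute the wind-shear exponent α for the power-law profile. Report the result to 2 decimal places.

Power law: V₂/V₁ = (z₂/z₁)^α ⇒ α = ln(V₂/V₁) / ln(z₂/z₁)
α = ln(34.4/17.5) / ln(24.0/2.0) = ln(1.9657) / ln(12.0000)
  = 0.67586 / 2.48491 = 0.27198

α ≈ 0.27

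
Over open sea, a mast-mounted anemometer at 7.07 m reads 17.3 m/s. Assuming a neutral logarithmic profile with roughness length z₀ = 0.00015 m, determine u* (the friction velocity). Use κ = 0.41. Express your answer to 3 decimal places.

u* ≈ 0.659 m/s

Log law: V(z) = (u*/κ) · ln(z/z₀) ⇒ u* = κ · V / ln(z/z₀)
u* = 0.41 × 17.3 / ln(7.07/0.00015) = 0.41 × 17.3 / 10.7607
   = 7.0930 / 10.7607 = 0.6592 m/s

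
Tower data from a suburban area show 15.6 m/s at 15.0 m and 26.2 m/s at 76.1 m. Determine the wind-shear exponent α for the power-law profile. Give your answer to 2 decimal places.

Power law: V₂/V₁ = (z₂/z₁)^α ⇒ α = ln(V₂/V₁) / ln(z₂/z₁)
α = ln(26.2/15.6) / ln(76.1/15.0) = ln(1.6795) / ln(5.0733)
  = 0.51849 / 1.62400 = 0.31927

α ≈ 0.32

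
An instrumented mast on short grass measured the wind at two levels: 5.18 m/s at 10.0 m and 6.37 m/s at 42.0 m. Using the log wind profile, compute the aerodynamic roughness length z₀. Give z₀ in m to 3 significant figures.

z₀ ≈ 0.0194 m

Log law: V(z) ∝ ln(z/z₀). With r = V₁/V₂ = 5.18/6.37 = 0.81319,
r · ln(z₂/z₀) = ln(z₁/z₀) ⇒ ln z₀ = (ln z₁ − r·ln z₂)/(1 − r)
ln z₀ = (2.30259 − 0.81319×3.73767) / 0.18681 = -3.9443
z₀ = exp(-3.9443) = 0.01937 m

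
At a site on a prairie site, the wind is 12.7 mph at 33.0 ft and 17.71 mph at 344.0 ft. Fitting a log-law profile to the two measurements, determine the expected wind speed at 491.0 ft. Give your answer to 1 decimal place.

18.5 mph

Log law: V ∝ ln(z/z₀). From the pair, with r = V₁/V₂ = 0.71711,
ln z₀ = (ln z₁ − r·ln z₂)/(1 − r) = (3.4965 − 0.71711×5.8406)/0.28289 = -2.4457 → z₀ = 0.08666 ft
V₃ = V₁ · ln(z₃/z₀)/ln(z₁/z₀) = 12.7 × 8.6422/5.9422 = 18.4704 mph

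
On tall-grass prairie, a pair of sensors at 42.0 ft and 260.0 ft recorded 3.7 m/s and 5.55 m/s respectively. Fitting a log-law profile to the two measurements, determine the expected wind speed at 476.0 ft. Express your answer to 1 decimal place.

Log law: V ∝ ln(z/z₀). From the pair, with r = V₁/V₂ = 0.66667,
ln z₀ = (ln z₁ − r·ln z₂)/(1 − r) = (3.7377 − 0.66667×5.5607)/0.33333 = 0.0916 → z₀ = 1.096 ft
V₃ = V₁ · ln(z₃/z₀)/ln(z₁/z₀) = 3.7 × 6.0738/3.6460 = 6.1637 m/s

6.2 m/s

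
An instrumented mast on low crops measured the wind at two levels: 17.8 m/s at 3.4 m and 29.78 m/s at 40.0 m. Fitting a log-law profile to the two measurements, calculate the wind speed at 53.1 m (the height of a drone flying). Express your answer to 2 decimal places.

31.16 m/s

Log law: V ∝ ln(z/z₀). From the pair, with r = V₁/V₂ = 0.59772,
ln z₀ = (ln z₁ − r·ln z₂)/(1 − r) = (1.2238 − 0.59772×3.6889)/0.40228 = -2.4389 → z₀ = 0.08726 m
V₃ = V₁ · ln(z₃/z₀)/ln(z₁/z₀) = 17.8 × 6.4111/3.6627 = 31.1568 m/s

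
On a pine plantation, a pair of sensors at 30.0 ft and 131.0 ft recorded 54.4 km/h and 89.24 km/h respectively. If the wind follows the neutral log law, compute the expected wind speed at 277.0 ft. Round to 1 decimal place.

106.9 km/h

Log law: V ∝ ln(z/z₀). From the pair, with r = V₁/V₂ = 0.60959,
ln z₀ = (ln z₁ − r·ln z₂)/(1 − r) = (3.4012 − 0.60959×4.8752)/0.39041 = 1.0997 → z₀ = 3.003 ft
V₃ = V₁ · ln(z₃/z₀)/ln(z₁/z₀) = 54.4 × 4.5244/2.3015 = 106.9394 km/h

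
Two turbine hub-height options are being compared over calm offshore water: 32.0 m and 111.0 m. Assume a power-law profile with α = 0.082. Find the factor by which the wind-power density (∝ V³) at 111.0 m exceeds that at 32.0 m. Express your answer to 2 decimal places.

Speed ratio: V_B/V_A = (z_B/z_A)^α = (111.0/32.0)^0.082 = (3.4688)^0.082 = 1.10737
Power-density ratio: P_B/P_A = (V_B/V_A)³ = (1.10737)³ = 1.35795

1.36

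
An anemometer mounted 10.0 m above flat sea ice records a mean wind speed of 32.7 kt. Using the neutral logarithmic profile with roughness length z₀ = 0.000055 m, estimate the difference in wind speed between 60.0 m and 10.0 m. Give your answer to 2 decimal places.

Log law: V₂ = V₁ · ln(z₂/z₀)/ln(z₁/z₀) = 32.7 × 13.9025/12.1108 = 37.5379 kt
ΔV = 37.5379 − 32.7 = 4.8379 kt

4.84 kt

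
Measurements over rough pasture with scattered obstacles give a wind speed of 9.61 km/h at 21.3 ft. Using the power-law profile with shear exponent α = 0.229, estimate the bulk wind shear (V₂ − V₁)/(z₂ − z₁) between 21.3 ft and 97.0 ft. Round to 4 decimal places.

Power law: V₂ = V₁ · (z₂/z₁)^α = 9.61 × (4.5540)^0.229 = 13.5986 km/h
ΔV/Δz = (13.5986 − 9.61)/(97.0 − 21.3) = 3.9886/75.7000 = 0.05269 km/h/ft

0.0527 km/h/ft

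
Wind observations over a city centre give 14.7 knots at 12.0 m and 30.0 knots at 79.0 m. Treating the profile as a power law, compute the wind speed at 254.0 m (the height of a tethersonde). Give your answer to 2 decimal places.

First find α: α = ln(V₂/V₁)/ln(z₂/z₁) = ln(30.0/14.7)/ln(79.0/12.0) = 0.71335/1.88454 = 0.3785
Extrapolate from 79.0 m to 254.0 m: V₃ = 30.0 × (254.0/79.0)^0.3785 = 30.0 × 1.5559 = 46.6780 knots

46.68 knots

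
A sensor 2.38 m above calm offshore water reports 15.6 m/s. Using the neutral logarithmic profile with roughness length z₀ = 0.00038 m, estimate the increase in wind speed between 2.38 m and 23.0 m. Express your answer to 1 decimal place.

4.0 m/s

Log law: V₂ = V₁ · ln(z₂/z₀)/ln(z₁/z₀) = 15.6 × 11.0108/8.7424 = 19.6477 m/s
ΔV = 19.6477 − 15.6 = 4.0477 m/s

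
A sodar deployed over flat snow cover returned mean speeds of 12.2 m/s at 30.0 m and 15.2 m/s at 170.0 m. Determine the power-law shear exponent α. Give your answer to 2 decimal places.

Power law: V₂/V₁ = (z₂/z₁)^α ⇒ α = ln(V₂/V₁) / ln(z₂/z₁)
α = ln(15.2/12.2) / ln(170.0/30.0) = ln(1.2459) / ln(5.6667)
  = 0.21986 / 1.73460 = 0.12675

α ≈ 0.13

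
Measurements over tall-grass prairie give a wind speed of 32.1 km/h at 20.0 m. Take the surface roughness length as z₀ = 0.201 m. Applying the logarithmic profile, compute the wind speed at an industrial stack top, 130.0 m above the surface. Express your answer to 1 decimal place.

Log law: V(z) ∝ ln(z/z₀), so V₂/V₁ = ln(z₂/z₀) / ln(z₁/z₀).
ln(130.0/0.201) = 6.4720, ln(20.0/0.201) = 4.6002
V₂ = 32.1 × 6.4720/4.6002 = 32.1 × 1.4069 = 45.1614 km/h

45.2 km/h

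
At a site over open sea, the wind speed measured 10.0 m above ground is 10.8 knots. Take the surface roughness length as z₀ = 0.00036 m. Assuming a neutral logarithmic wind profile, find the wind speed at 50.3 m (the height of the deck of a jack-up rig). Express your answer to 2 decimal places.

Log law: V(z) ∝ ln(z/z₀), so V₂/V₁ = ln(z₂/z₀) / ln(z₁/z₀).
ln(50.3/0.00036) = 11.8474, ln(10.0/0.00036) = 10.2320
V₂ = 10.8 × 11.8474/10.2320 = 10.8 × 1.1579 = 12.5051 knots

12.51 knots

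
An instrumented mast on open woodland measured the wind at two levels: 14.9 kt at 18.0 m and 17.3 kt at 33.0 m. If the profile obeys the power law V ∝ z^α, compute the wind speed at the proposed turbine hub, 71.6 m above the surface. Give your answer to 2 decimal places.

First find α: α = ln(V₂/V₁)/ln(z₂/z₁) = ln(17.3/14.9)/ln(33.0/18.0) = 0.14935/0.60614 = 0.2464
Extrapolate from 33.0 m to 71.6 m: V₃ = 17.3 × (71.6/33.0)^0.2464 = 17.3 × 1.2103 = 20.9378 kt

20.94 kt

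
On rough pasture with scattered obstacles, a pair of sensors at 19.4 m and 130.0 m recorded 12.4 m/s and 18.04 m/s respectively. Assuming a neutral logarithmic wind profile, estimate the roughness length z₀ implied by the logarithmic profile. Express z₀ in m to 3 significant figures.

Log law: V(z) ∝ ln(z/z₀). With r = V₁/V₂ = 12.4/18.04 = 0.68736,
r · ln(z₂/z₀) = ln(z₁/z₀) ⇒ ln z₀ = (ln z₁ − r·ln z₂)/(1 − r)
ln z₀ = (2.96527 − 0.68736×4.86753) / 0.31264 = -1.2170
z₀ = exp(-1.2170) = 0.2961 m

z₀ ≈ 0.296 m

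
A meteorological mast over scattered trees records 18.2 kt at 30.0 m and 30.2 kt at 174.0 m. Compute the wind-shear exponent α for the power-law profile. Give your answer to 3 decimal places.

Power law: V₂/V₁ = (z₂/z₁)^α ⇒ α = ln(V₂/V₁) / ln(z₂/z₁)
α = ln(30.2/18.2) / ln(174.0/30.0) = ln(1.6593) / ln(5.8000)
  = 0.50642 / 1.75786 = 0.28809

α ≈ 0.288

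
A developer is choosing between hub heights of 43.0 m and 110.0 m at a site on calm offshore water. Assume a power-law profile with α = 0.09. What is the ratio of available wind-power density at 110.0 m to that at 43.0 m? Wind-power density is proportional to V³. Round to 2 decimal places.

1.29

Speed ratio: V_B/V_A = (z_B/z_A)^α = (110.0/43.0)^0.09 = (2.5581)^0.09 = 1.08821
Power-density ratio: P_B/P_A = (V_B/V_A)³ = (1.08821)³ = 1.28866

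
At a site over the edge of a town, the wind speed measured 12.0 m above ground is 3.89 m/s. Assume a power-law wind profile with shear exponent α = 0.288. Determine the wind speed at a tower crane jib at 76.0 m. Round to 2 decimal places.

6.62 m/s

Power-law profile: V₂ = V₁ · (z₂/z₁)^α
V₂ = 3.89 × (76.0/12.0)^0.288 = 3.89 × (6.3333)^0.288
    = 3.89 × 1.7016 = 6.6194 m/s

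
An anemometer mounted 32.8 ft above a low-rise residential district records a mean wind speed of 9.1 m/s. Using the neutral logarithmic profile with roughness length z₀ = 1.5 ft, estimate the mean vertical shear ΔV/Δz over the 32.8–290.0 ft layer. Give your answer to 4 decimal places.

Log law: V₂ = V₁ · ln(z₂/z₀)/ln(z₁/z₀) = 9.1 × 5.2644/3.0850 = 15.5289 m/s
ΔV/Δz = (15.5289 − 9.1)/(290.0 − 32.8) = 6.4289/257.2000 = 0.02500 m/s/ft

0.0250 m/s/ft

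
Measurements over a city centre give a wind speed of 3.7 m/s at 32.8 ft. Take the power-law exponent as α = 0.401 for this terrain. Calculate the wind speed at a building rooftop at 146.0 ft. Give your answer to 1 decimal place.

Power-law profile: V₂ = V₁ · (z₂/z₁)^α
V₂ = 3.7 × (146.0/32.8)^0.401 = 3.7 × (4.4512)^0.401
    = 3.7 × 1.8199 = 6.7335 m/s

6.7 m/s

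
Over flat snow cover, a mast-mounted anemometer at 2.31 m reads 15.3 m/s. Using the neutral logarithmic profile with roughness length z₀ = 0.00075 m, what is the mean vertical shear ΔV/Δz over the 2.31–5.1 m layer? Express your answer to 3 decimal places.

0.541 m/s/m

Log law: V₂ = V₁ · ln(z₂/z₀)/ln(z₁/z₀) = 15.3 × 8.8247/8.0327 = 16.8085 m/s
ΔV/Δz = (16.8085 − 15.3)/(5.1 − 2.31) = 1.5085/2.7900 = 0.54069 m/s/m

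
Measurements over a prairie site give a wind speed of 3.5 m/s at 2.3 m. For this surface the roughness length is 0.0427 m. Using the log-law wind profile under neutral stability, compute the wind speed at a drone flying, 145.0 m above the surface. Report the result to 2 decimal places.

7.14 m/s

Log law: V(z) ∝ ln(z/z₀), so V₂/V₁ = ln(z₂/z₀) / ln(z₁/z₀).
ln(145.0/0.0427) = 8.1303, ln(2.3/0.0427) = 3.9865
V₂ = 3.5 × 8.1303/3.9865 = 3.5 × 2.0395 = 7.1382 m/s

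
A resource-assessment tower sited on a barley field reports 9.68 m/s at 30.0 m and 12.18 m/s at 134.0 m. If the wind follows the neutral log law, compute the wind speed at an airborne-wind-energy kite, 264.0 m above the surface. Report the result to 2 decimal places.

Log law: V ∝ ln(z/z₀). From the pair, with r = V₁/V₂ = 0.79475,
ln z₀ = (ln z₁ − r·ln z₂)/(1 − r) = (3.4012 − 0.79475×4.8978)/0.20525 = -2.3938 → z₀ = 0.09128 m
V₃ = V₁ · ln(z₃/z₀)/ln(z₁/z₀) = 9.68 × 7.9698/5.7950 = 13.3127 m/s

13.31 m/s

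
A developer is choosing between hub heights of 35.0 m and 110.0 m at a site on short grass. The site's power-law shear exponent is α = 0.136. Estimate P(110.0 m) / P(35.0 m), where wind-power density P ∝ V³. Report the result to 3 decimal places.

Speed ratio: V_B/V_A = (z_B/z_A)^α = (110.0/35.0)^0.136 = (3.1429)^0.136 = 1.16852
Power-density ratio: P_B/P_A = (V_B/V_A)³ = (1.16852)³ = 1.59554

1.596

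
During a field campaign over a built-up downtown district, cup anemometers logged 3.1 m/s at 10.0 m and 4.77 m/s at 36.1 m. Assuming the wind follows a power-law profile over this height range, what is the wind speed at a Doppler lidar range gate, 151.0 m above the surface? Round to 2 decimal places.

7.71 m/s

First find α: α = ln(V₂/V₁)/ln(z₂/z₁) = ln(4.77/3.1)/ln(36.1/10.0) = 0.43094/1.28371 = 0.3357
Extrapolate from 36.1 m to 151.0 m: V₃ = 4.77 × (151.0/36.1)^0.3357 = 4.77 × 1.6167 = 7.7117 m/s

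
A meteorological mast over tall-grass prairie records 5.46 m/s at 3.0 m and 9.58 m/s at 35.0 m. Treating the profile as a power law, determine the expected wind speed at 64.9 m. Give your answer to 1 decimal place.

First find α: α = ln(V₂/V₁)/ln(z₂/z₁) = ln(9.58/5.46)/ln(35.0/3.0) = 0.56223/2.45674 = 0.2289
Extrapolate from 35.0 m to 64.9 m: V₃ = 9.58 × (64.9/35.0)^0.2289 = 9.58 × 1.1518 = 11.0341 m/s

11.0 m/s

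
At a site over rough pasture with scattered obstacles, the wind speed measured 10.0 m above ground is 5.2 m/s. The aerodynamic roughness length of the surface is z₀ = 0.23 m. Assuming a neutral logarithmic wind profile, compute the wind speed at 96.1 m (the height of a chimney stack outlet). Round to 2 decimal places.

Log law: V(z) ∝ ln(z/z₀), so V₂/V₁ = ln(z₂/z₀) / ln(z₁/z₀).
ln(96.1/0.23) = 6.0351, ln(10.0/0.23) = 3.7723
V₂ = 5.2 × 6.0351/3.7723 = 5.2 × 1.5999 = 8.3192 m/s

8.32 m/s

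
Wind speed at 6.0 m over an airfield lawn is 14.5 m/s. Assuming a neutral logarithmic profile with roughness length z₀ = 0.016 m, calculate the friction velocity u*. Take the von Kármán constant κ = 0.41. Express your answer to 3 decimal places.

u* ≈ 1.003 m/s

Log law: V(z) = (u*/κ) · ln(z/z₀) ⇒ u* = κ · V / ln(z/z₀)
u* = 0.41 × 14.5 / ln(6.0/0.016) = 0.41 × 14.5 / 5.9269
   = 5.9450 / 5.9269 = 1.0030 m/s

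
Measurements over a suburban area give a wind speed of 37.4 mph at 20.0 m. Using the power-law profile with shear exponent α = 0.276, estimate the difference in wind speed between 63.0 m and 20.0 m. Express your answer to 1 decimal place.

13.9 mph

Power law: V₂ = V₁ · (z₂/z₁)^α = 37.4 × (3.1500)^0.276 = 51.3340 mph
ΔV = 51.3340 − 37.4 = 13.9340 mph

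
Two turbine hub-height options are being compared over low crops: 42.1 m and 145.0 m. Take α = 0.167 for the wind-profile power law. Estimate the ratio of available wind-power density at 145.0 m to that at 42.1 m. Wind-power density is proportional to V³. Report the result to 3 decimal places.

1.858

Speed ratio: V_B/V_A = (z_B/z_A)^α = (145.0/42.1)^0.167 = (3.4442)^0.167 = 1.22940
Power-density ratio: P_B/P_A = (V_B/V_A)³ = (1.22940)³ = 1.85815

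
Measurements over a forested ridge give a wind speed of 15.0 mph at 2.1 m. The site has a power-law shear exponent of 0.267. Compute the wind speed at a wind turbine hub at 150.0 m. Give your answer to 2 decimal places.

Power-law profile: V₂ = V₁ · (z₂/z₁)^α
V₂ = 15.0 × (150.0/2.1)^0.267 = 15.0 × (71.4286)^0.267
    = 15.0 × 3.1260 = 46.8894 mph

46.89 mph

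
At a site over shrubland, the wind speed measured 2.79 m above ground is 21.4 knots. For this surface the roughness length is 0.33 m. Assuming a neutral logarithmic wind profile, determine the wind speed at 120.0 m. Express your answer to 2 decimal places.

Log law: V(z) ∝ ln(z/z₀), so V₂/V₁ = ln(z₂/z₀) / ln(z₁/z₀).
ln(120.0/0.33) = 5.8962, ln(2.79/0.33) = 2.1347
V₂ = 21.4 × 5.8962/2.1347 = 21.4 × 2.7620 = 59.1078 knots

59.11 knots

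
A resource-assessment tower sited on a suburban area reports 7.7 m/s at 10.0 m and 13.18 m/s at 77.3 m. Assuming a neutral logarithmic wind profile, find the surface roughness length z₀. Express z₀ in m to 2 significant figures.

z₀ ≈ 0.56 m

Log law: V(z) ∝ ln(z/z₀). With r = V₁/V₂ = 7.7/13.18 = 0.58422,
r · ln(z₂/z₀) = ln(z₁/z₀) ⇒ ln z₀ = (ln z₁ − r·ln z₂)/(1 − r)
ln z₀ = (2.30259 − 0.58422×4.34769) / 0.41578 = -0.5710
z₀ = exp(-0.5710) = 0.5650 m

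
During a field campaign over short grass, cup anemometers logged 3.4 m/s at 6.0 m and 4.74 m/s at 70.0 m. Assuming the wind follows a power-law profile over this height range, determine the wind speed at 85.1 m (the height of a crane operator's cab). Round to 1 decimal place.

First find α: α = ln(V₂/V₁)/ln(z₂/z₁) = ln(4.74/3.4)/ln(70.0/6.0) = 0.33226/2.45674 = 0.1352
Extrapolate from 70.0 m to 85.1 m: V₃ = 4.74 × (85.1/70.0)^0.1352 = 4.74 × 1.0268 = 4.8669 m/s

4.9 m/s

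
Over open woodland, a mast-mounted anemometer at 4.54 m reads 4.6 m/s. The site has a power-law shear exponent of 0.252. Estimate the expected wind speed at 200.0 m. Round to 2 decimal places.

Power-law profile: V₂ = V₁ · (z₂/z₁)^α
V₂ = 4.6 × (200.0/4.54)^0.252 = 4.6 × (44.0529)^0.252
    = 4.6 × 2.5959 = 11.9410 m/s

11.94 m/s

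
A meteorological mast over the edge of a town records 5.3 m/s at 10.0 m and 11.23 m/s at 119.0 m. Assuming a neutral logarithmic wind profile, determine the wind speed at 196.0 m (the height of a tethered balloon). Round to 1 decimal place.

12.4 m/s

Log law: V ∝ ln(z/z₀). From the pair, with r = V₁/V₂ = 0.47195,
ln z₀ = (ln z₁ − r·ln z₂)/(1 − r) = (2.3026 − 0.47195×4.7791)/0.52805 = 0.0892 → z₀ = 1.093 m
V₃ = V₁ · ln(z₃/z₀)/ln(z₁/z₀) = 5.3 × 5.1890/2.2134 = 12.4248 m/s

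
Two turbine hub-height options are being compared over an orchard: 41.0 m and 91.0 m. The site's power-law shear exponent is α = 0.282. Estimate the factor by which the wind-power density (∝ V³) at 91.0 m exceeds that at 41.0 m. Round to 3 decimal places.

Speed ratio: V_B/V_A = (z_B/z_A)^α = (91.0/41.0)^0.282 = (2.2195)^0.282 = 1.25212
Power-density ratio: P_B/P_A = (V_B/V_A)³ = (1.25212)³ = 1.96306

1.963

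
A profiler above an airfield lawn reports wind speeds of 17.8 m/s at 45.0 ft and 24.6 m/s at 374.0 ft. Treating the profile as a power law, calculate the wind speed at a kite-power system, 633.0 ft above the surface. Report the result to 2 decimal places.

First find α: α = ln(V₂/V₁)/ln(z₂/z₁) = ln(24.6/17.8)/ln(374.0/45.0) = 0.32355/2.11759 = 0.1528
Extrapolate from 374.0 ft to 633.0 ft: V₃ = 24.6 × (633.0/374.0)^0.1528 = 24.6 × 1.0837 = 26.6595 m/s

26.66 m/s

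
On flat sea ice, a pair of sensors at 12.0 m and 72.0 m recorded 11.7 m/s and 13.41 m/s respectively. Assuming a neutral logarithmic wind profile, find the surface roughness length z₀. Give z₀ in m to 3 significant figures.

z₀ ≈ 0.0000569 m

Log law: V(z) ∝ ln(z/z₀). With r = V₁/V₂ = 11.7/13.41 = 0.87248,
r · ln(z₂/z₀) = ln(z₁/z₀) ⇒ ln z₀ = (ln z₁ − r·ln z₂)/(1 − r)
ln z₀ = (2.48491 − 0.87248×4.27667) / 0.12752 = -9.7745
z₀ = exp(-9.7745) = 0.00005688 m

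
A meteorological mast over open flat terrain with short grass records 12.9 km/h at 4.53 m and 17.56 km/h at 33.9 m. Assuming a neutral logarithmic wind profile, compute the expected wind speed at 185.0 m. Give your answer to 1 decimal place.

21.5 km/h

Log law: V ∝ ln(z/z₀). From the pair, with r = V₁/V₂ = 0.73462,
ln z₀ = (ln z₁ − r·ln z₂)/(1 − r) = (1.5107 − 0.73462×3.5234)/0.26538 = -4.0609 → z₀ = 0.01723 m
V₃ = V₁ · ln(z₃/z₀)/ln(z₁/z₀) = 12.9 × 9.2813/5.5716 = 21.4889 km/h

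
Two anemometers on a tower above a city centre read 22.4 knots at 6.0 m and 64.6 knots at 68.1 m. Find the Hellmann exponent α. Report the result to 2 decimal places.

α ≈ 0.44

Power law: V₂/V₁ = (z₂/z₁)^α ⇒ α = ln(V₂/V₁) / ln(z₂/z₁)
α = ln(64.6/22.4) / ln(68.1/6.0) = ln(2.8839) / ln(11.3500)
  = 1.05915 / 2.42922 = 0.43601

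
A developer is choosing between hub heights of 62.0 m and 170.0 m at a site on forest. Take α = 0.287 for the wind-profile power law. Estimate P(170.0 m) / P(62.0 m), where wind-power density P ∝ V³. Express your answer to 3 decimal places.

Speed ratio: V_B/V_A = (z_B/z_A)^α = (170.0/62.0)^0.287 = (2.7419)^0.287 = 1.33574
Power-density ratio: P_B/P_A = (V_B/V_A)³ = (1.33574)³ = 2.38324

2.383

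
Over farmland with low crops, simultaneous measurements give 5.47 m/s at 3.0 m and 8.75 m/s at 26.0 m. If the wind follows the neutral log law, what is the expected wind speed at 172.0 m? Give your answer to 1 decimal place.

Log law: V ∝ ln(z/z₀). From the pair, with r = V₁/V₂ = 0.62514,
ln z₀ = (ln z₁ − r·ln z₂)/(1 − r) = (1.0986 − 0.62514×3.2581)/0.37486 = -2.5027 → z₀ = 0.08186 m
V₃ = V₁ · ln(z₃/z₀)/ln(z₁/z₀) = 5.47 × 7.6502/3.6013 = 11.6198 m/s

11.6 m/s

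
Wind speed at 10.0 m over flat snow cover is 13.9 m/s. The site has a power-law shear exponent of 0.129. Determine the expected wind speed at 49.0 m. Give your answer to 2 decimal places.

17.06 m/s

Power-law profile: V₂ = V₁ · (z₂/z₁)^α
V₂ = 13.9 × (49.0/10.0)^0.129 = 13.9 × (4.9000)^0.129
    = 13.9 × 1.2275 = 17.0628 m/s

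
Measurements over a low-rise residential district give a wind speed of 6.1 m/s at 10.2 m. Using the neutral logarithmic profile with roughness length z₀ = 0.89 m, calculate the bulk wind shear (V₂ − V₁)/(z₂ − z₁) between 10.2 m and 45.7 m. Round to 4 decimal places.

0.1057 m/s/m

Log law: V₂ = V₁ · ln(z₂/z₀)/ln(z₁/z₀) = 6.1 × 3.9386/2.4389 = 9.8509 m/s
ΔV/Δz = (9.8509 − 6.1)/(45.7 − 10.2) = 3.7509/35.5000 = 0.10566 m/s/m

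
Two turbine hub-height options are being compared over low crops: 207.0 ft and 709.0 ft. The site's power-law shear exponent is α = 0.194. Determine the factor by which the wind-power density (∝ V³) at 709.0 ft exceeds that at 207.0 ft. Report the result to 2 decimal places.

2.05

Speed ratio: V_B/V_A = (z_B/z_A)^α = (709.0/207.0)^0.194 = (3.4251)^0.194 = 1.26978
Power-density ratio: P_B/P_A = (V_B/V_A)³ = (1.26978)³ = 2.04730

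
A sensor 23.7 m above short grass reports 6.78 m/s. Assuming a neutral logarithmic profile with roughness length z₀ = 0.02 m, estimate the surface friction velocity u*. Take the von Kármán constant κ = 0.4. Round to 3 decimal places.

Log law: V(z) = (u*/κ) · ln(z/z₀) ⇒ u* = κ · V / ln(z/z₀)
u* = 0.4 × 6.78 / ln(23.7/0.02) = 0.4 × 6.78 / 7.0775
   = 2.7120 / 7.0775 = 0.3832 m/s

u* ≈ 0.383 m/s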